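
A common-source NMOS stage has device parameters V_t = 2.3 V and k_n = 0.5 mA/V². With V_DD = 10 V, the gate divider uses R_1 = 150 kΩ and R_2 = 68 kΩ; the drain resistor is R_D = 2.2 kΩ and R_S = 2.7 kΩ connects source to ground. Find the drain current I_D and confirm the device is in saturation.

I_D ≈ 0.086 mA

V_G = V_DD·R_2/(R_1+R_2) = 10×68/218 = 3.12 V.
Assume saturation: I_D = (k_n/2)(V_GS − V_t)² with V_GS = V_G − I_D·R_S = 3.12 − 2.7·I_D.
Substituting gives 1.82·I_D² − 2.11·I_D + 0.168 = 0, with roots I_D = 0.0861 or 1.07 mA.
The root I_D = 1.07 mA gives V_GS = 0.232 V ≤ V_t, so take I_D = 0.0861 mA.
Then V_GS = 2.89 V and V_DS = V_DD − I_D(R_D+R_S) = 10 − 0.0861×4.9 = 9.58 V.
Saturation requires V_DS ≥ V_GS − V_t = 0.587 V; 9.58 ≥ 0.587 ✓.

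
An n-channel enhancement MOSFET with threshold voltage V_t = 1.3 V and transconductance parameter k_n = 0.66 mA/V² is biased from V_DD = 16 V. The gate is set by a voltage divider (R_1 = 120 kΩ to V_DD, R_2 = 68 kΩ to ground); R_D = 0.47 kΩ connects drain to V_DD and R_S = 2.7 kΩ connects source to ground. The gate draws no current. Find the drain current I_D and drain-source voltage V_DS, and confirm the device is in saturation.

V_G = V_DD·R_2/(R_1+R_2) = 16×68/188 = 5.79 V.
Assume saturation: I_D = (k_n/2)(V_GS − V_t)² with V_GS = V_G − I_D·R_S = 5.79 − 2.7·I_D.
Substituting gives 2.41·I_D² − 9·I_D + 6.64 = 0, with roots I_D = 1.01 or 2.73 mA.
The root I_D = 2.73 mA gives V_GS = -1.57 V ≤ V_t, so take I_D = 1.01 mA.
Then V_GS = 3.05 V and V_DS = V_DD − I_D(R_D+R_S) = 16 − 1.01×3.17 = 12.8 V.
Saturation requires V_DS ≥ V_GS − V_t = 1.75 V; 12.8 ≥ 1.75 ✓.

I_D ≈ 1 mA, V_DS ≈ 13 V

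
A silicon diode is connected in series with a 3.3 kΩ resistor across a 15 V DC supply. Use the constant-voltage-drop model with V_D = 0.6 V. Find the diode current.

KVL around the loop: 15 = V_D + I·R = 0.6 + I × 3.3 kΩ.
So I = (15 − 0.6) / 3.3 kΩ = 14.4 / 3.3 = 4.36 mA.

I ≈ 4.4 mA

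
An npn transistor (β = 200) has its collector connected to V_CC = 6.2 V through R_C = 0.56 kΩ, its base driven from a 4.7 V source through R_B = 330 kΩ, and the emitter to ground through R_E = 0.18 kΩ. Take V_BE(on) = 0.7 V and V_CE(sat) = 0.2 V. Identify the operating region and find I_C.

active; I_C ≈ 2.2 mA

Assume active. Base-emitter loop: I_B = (V_BB − V_BE)/(R_B + (β+1)R_E) = (4.7 − 0.7)/(330 + 201×0.18) = 0.0109 mA.
I_C = β·I_B = 200×0.0109 = 2.18 mA.
V_CE = V_CC − I_C·R_C − I_E·R_E = 6.2 − 2.18×0.56 − 2.2×0.18 = 4.58 V > V_CE(sat), so the active-region assumption holds.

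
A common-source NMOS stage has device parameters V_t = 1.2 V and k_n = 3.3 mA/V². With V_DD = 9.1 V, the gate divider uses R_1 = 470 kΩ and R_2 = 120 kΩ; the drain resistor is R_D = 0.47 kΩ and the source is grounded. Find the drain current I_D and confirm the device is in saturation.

V_G = V_DD·R_2/(R_1+R_2) = 9.1×120/590 = 1.85 V. With the source grounded, V_GS = V_G = 1.85 V.
Assume saturation: I_D = (k_n/2)(V_GS − V_t)² = (3.3/2)×(1.85 − 1.2)² = 1.65×0.651² = 0.699 mA.
V_DS = V_DD − I_D·R_D = 9.1 − 0.699×0.47 = 8.77 V.
Saturation requires V_DS ≥ V_GS − V_t = 0.651 V; 8.77 ≥ 0.651 ✓.

I_D ≈ 0.7 mA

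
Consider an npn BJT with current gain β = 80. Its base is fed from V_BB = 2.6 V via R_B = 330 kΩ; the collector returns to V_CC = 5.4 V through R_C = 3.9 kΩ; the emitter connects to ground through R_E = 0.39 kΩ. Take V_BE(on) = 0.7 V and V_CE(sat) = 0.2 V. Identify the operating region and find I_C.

active; I_C ≈ 0.42 mA

Assume active. Base-emitter loop: I_B = (V_BB − V_BE)/(R_B + (β+1)R_E) = (2.6 − 0.7)/(330 + 81×0.39) = 0.00525 mA.
I_C = β·I_B = 80×0.00525 = 0.42 mA.
V_CE = V_CC − I_C·R_C − I_E·R_E = 5.4 − 0.42×3.9 − 0.426×0.39 = 3.59 V > V_CE(sat), so the active-region assumption holds.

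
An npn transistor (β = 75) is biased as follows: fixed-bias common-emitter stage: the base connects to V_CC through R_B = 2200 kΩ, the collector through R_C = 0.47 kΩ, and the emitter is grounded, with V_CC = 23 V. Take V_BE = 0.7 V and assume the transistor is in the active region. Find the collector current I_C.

Base loop: V_CC = I_B·R_B + V_BE, so I_B = (23 − 0.7)/2200 kΩ = 0.0101 mA.
In the active region I_C = β·I_B = 75 × 0.0101 = 0.76 mA.
Collector loop: V_CE = V_CC − I_C·R_C = 23 − 0.76×0.47 = 22.6 V.
Since V_CE = 22.6 V > V_CE(sat) ≈ 0.2 V, the transistor is in the active region as assumed.

I_C ≈ 0.76 mA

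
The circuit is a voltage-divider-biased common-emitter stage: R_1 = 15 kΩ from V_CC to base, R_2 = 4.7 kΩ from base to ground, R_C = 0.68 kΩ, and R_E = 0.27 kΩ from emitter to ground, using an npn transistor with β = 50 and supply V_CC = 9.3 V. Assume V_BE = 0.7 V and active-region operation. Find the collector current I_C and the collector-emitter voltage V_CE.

I_C ≈ 4.4 mA, V_CE ≈ 5.1 V

Thevenize the base divider: V_Th = V_CC·R_2/(R_1+R_2) = 9.3×4.7/19.7 = 2.22 V, R_Th = R_1‖R_2 = 3.58 kΩ.
Base-emitter loop: V_Th = I_B·R_Th + V_BE + (β+1)I_B·R_E, so I_B = (2.22 − 0.7) / (3.58 + 51×0.27) = 0.0875 mA.
I_C = β·I_B = 50×0.0875 = 4.38 mA, and I_E = (β+1)I_B = 4.46 mA.
V_CE = V_CC − I_C·R_C − I_E·R_E = 9.3 − 4.38×0.68 − 4.46×0.27 = 5.12 V.
V_CE = 5.12 V > 0.2 V confirms active-region operation.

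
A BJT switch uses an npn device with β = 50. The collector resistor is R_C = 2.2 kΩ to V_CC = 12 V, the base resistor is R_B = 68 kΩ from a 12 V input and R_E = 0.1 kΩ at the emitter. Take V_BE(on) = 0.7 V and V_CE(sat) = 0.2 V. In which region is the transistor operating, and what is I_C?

saturation; I_C ≈ 5.1 mA

Assume active: I_B = (12 − 0.7)/(68 + 51×0.1) = 0.155 mA, I_C = β·I_B = 7.73 mA.
Then V_CE = 12 − 7.73×2.2 − 7.88×0.1 = -5.79 V < 0.2 V — the active assumption fails.
Re-solve with V_CE = 0.2 V. KCL at the emitter: V_E/R_E = (V_BB−0.7−V_E)/R_B + (V_CC−0.2−V_E)/R_C, giving V_E = 0.528 V.
I_C = (V_CC − 0.2 − V_E)/R_C = (11.8 − 0.528)/2.2 = 5.12 mA.
Check: I_B = (11.3 − 0.528)/68 = 0.158 mA, and β·I_B = 7.92 mA > I_C, confirming saturation.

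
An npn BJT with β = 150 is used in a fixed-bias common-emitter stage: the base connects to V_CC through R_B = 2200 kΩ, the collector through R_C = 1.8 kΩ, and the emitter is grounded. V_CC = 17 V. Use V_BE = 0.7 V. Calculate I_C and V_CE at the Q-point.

I_C ≈ 1.1 mA, V_CE ≈ 15 V

Base loop: V_CC = I_B·R_B + V_BE, so I_B = (17 − 0.7)/2200 kΩ = 0.00741 mA.
In the active region I_C = β·I_B = 150 × 0.00741 = 1.11 mA.
Collector loop: V_CE = V_CC − I_C·R_C = 17 − 1.11×1.8 = 15 V.
Since V_CE = 15 V > V_CE(sat) ≈ 0.2 V, the transistor is in the active region as assumed.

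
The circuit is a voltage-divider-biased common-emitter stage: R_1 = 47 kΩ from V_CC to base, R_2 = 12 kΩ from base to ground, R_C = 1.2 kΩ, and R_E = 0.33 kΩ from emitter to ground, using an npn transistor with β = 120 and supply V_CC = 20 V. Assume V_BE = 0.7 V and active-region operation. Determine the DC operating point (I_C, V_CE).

I_C ≈ 8.2 mA, V_CE ≈ 7.5 V

Thevenize the base divider: V_Th = V_CC·R_2/(R_1+R_2) = 20×12/59 = 4.07 V, R_Th = R_1‖R_2 = 9.56 kΩ.
Base-emitter loop: V_Th = I_B·R_Th + V_BE + (β+1)I_B·R_E, so I_B = (4.07 − 0.7) / (9.56 + 121×0.33) = 0.0681 mA.
I_C = β·I_B = 120×0.0681 = 8.17 mA, and I_E = (β+1)I_B = 8.23 mA.
V_CE = V_CC − I_C·R_C − I_E·R_E = 20 − 8.17×1.2 − 8.23×0.33 = 7.48 V.
V_CE = 7.48 V > 0.2 V confirms active-region operation.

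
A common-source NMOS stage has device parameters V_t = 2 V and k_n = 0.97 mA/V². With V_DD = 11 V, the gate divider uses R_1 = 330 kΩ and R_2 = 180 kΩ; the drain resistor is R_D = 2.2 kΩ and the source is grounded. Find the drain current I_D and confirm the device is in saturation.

V_G = V_DD·R_2/(R_1+R_2) = 11×180/510 = 3.88 V. With the source grounded, V_GS = V_G = 3.88 V.
Assume saturation: I_D = (k_n/2)(V_GS − V_t)² = (0.97/2)×(3.88 − 2)² = 0.485×1.88² = 1.72 mA.
V_DS = V_DD − I_D·R_D = 11 − 1.72×2.2 = 7.22 V.
Saturation requires V_DS ≥ V_GS − V_t = 1.88 V; 7.22 ≥ 1.88 ✓.

I_D ≈ 1.7 mA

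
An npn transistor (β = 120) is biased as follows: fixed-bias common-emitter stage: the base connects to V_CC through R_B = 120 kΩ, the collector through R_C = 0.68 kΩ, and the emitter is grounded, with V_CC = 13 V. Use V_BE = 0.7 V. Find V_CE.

V_CE ≈ 4.6 V

Base loop: V_CC = I_B·R_B + V_BE, so I_B = (13 − 0.7)/120 kΩ = 0.103 mA.
In the active region I_C = β·I_B = 120 × 0.103 = 12.3 mA.
Collector loop: V_CE = V_CC − I_C·R_C = 13 − 12.3×0.68 = 4.64 V.
Since V_CE = 4.64 V > V_CE(sat) ≈ 0.2 V, the transistor is in the active region as assumed.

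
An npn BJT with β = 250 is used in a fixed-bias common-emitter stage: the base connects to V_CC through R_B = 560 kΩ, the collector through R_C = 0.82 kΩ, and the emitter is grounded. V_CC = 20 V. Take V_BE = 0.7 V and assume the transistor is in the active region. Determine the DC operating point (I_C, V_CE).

Base loop: V_CC = I_B·R_B + V_BE, so I_B = (20 − 0.7)/560 kΩ = 0.0345 mA.
In the active region I_C = β·I_B = 250 × 0.0345 = 8.62 mA.
Collector loop: V_CE = V_CC − I_C·R_C = 20 − 8.62×0.82 = 12.9 V.
Since V_CE = 12.9 V > V_CE(sat) ≈ 0.2 V, the transistor is in the active region as assumed.

I_C ≈ 8.6 mA, V_CE ≈ 13 V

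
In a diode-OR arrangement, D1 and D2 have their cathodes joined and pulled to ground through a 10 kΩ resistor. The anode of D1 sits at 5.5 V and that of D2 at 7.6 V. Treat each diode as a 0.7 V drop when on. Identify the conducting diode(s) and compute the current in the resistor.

Only D2 conducts; I_R ≈ 0.69 mA

Assume both conduct. Then node N would need to be at both 5.5−0.7 = 4.8 V and 7.6−0.7 = 6.9 V, which is impossible.
Assume only D2 conducts: V_N = 7.6 − 0.7 = 6.9 V, so I_R = 6.9/10 = 0.69 mA.
Check D1: its anode-to-cathode voltage is 5.5 − 6.9 = -1.4 V < 0.7 V, so it is off. The assumption is consistent.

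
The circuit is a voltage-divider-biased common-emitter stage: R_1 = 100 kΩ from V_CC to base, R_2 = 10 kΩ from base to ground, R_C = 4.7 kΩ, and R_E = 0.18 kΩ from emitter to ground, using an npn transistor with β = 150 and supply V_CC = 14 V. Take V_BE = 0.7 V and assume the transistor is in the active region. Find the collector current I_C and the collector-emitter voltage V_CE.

Thevenize the base divider: V_Th = V_CC·R_2/(R_1+R_2) = 14×10/110 = 1.27 V, R_Th = R_1‖R_2 = 9.09 kΩ.
Base-emitter loop: V_Th = I_B·R_Th + V_BE + (β+1)I_B·R_E, so I_B = (1.27 − 0.7) / (9.09 + 151×0.18) = 0.0158 mA.
I_C = β·I_B = 150×0.0158 = 2.37 mA, and I_E = (β+1)I_B = 2.38 mA.
V_CE = V_CC − I_C·R_C − I_E·R_E = 14 − 2.37×4.7 − 2.38×0.18 = 2.44 V.
V_CE = 2.44 V > 0.2 V confirms active-region operation.

I_C ≈ 2.4 mA, V_CE ≈ 2.4 V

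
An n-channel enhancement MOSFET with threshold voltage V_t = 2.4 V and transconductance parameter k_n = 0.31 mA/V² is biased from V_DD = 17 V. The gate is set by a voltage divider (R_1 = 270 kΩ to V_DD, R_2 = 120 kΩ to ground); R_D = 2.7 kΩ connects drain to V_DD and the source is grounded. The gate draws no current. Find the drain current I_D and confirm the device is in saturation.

V_G = V_DD·R_2/(R_1+R_2) = 17×120/390 = 5.23 V. With the source grounded, V_GS = V_G = 5.23 V.
Assume saturation: I_D = (k_n/2)(V_GS − V_t)² = (0.31/2)×(5.23 − 2.4)² = 0.155×2.83² = 1.24 mA.
V_DS = V_DD − I_D·R_D = 17 − 1.24×2.7 = 13.6 V.
Saturation requires V_DS ≥ V_GS − V_t = 2.83 V; 13.6 ≥ 2.83 ✓.

I_D ≈ 1.2 mA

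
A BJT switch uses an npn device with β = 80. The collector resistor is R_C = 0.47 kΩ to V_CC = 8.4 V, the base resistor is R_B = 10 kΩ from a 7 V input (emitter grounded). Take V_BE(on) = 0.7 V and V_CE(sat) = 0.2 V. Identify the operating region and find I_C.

Assume active: I_B = (7 − 0.7)/10 = 0.63 mA, giving I_C = β·I_B = 50.4 mA.
But then V_CE = 8.4 − 50.4×0.47 = -15.3 V < V_CE(sat) = 0.2 V — impossible in the active region.
So the transistor is saturated. With V_CE = 0.2 V, I_C = (V_CC − 0.2)/R_C = 8.2/0.47 = 17.4 mA.
Check: β·I_B = 50.4 mA > I_C = 17.4 mA, confirming saturation.

saturation; I_C ≈ 17 mA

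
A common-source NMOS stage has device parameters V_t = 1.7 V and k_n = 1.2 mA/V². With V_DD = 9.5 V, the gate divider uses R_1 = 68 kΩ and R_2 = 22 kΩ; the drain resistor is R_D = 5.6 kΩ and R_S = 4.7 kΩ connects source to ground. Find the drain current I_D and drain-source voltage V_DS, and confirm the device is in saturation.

V_G = V_DD·R_2/(R_1+R_2) = 9.5×22/90 = 2.32 V.
Assume saturation: I_D = (k_n/2)(V_GS − V_t)² with V_GS = V_G − I_D·R_S = 2.32 − 4.7·I_D.
Substituting gives 13.3·I_D² − 4.51·I_D + 0.232 = 0, with roots I_D = 0.0633 or 0.277 mA.
The root I_D = 0.277 mA gives V_GS = 1.02 V ≤ V_t, so take I_D = 0.0633 mA.
Then V_GS = 2.02 V and V_DS = V_DD − I_D(R_D+R_S) = 9.5 − 0.0633×10.3 = 8.85 V.
Saturation requires V_DS ≥ V_GS − V_t = 0.325 V; 8.85 ≥ 0.325 ✓.

I_D ≈ 0.063 mA, V_DS ≈ 8.8 V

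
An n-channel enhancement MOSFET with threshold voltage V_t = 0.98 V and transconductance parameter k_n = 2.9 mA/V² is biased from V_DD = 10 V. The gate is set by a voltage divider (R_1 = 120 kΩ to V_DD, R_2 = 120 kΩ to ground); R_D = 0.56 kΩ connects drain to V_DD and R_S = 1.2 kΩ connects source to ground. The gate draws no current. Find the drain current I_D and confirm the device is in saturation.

I_D ≈ 2.3 mA

V_G = V_DD·R_2/(R_1+R_2) = 10×120/240 = 5 V.
Assume saturation: I_D = (k_n/2)(V_GS − V_t)² with V_GS = V_G − I_D·R_S = 5 − 1.2·I_D.
Substituting gives 2.09·I_D² − 15·I_D + 23.4 = 0, with roots I_D = 2.3 or 4.88 mA.
The root I_D = 4.88 mA gives V_GS = -0.854 V ≤ V_t, so take I_D = 2.3 mA.
Then V_GS = 2.24 V and V_DS = V_DD − I_D(R_D+R_S) = 10 − 2.3×1.76 = 5.95 V.
Saturation requires V_DS ≥ V_GS − V_t = 1.26 V; 5.95 ≥ 1.26 ✓.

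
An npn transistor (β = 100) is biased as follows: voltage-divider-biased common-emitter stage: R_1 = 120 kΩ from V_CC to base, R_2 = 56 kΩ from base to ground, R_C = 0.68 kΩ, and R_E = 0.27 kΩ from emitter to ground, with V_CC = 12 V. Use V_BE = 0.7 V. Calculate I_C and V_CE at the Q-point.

I_C ≈ 4.8 mA, V_CE ≈ 7.5 V

Thevenize the base divider: V_Th = V_CC·R_2/(R_1+R_2) = 12×56/176 = 3.82 V, R_Th = R_1‖R_2 = 38.2 kΩ.
Base-emitter loop: V_Th = I_B·R_Th + V_BE + (β+1)I_B·R_E, so I_B = (3.82 − 0.7) / (38.2 + 101×0.27) = 0.0476 mA.
I_C = β·I_B = 100×0.0476 = 4.76 mA, and I_E = (β+1)I_B = 4.81 mA.
V_CE = V_CC − I_C·R_C − I_E·R_E = 12 − 4.76×0.68 − 4.81×0.27 = 7.46 V.
V_CE = 7.46 V > 0.2 V confirms active-region operation.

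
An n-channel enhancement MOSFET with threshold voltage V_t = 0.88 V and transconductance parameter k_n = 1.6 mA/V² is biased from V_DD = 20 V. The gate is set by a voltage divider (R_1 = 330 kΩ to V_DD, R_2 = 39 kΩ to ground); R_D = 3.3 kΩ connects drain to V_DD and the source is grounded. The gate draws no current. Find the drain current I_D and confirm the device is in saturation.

V_G = V_DD·R_2/(R_1+R_2) = 20×39/369 = 2.11 V. With the source grounded, V_GS = V_G = 2.11 V.
Assume saturation: I_D = (k_n/2)(V_GS − V_t)² = (1.6/2)×(2.11 − 0.88)² = 0.8×1.23² = 1.22 mA.
V_DS = V_DD − I_D·R_D = 20 − 1.22×3.3 = 16 V.
Saturation requires V_DS ≥ V_GS − V_t = 1.23 V; 16 ≥ 1.23 ✓.

I_D ≈ 1.2 mA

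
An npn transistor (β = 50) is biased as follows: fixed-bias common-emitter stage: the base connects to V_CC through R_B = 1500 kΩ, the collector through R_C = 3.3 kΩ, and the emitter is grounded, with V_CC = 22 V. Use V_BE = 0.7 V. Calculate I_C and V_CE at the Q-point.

I_C ≈ 0.71 mA, V_CE ≈ 20 V

Base loop: V_CC = I_B·R_B + V_BE, so I_B = (22 − 0.7)/1500 kΩ = 0.0142 mA.
In the active region I_C = β·I_B = 50 × 0.0142 = 0.71 mA.
Collector loop: V_CE = V_CC − I_C·R_C = 22 − 0.71×3.3 = 19.7 V.
Since V_CE = 19.7 V > V_CE(sat) ≈ 0.2 V, the transistor is in the active region as assumed.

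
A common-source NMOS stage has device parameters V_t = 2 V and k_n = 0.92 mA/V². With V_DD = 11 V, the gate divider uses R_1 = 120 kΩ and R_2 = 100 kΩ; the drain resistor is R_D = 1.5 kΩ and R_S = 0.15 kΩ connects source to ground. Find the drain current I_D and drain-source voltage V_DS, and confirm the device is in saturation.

V_G = V_DD·R_2/(R_1+R_2) = 11×100/220 = 5 V.
Assume saturation: I_D = (k_n/2)(V_GS − V_t)² with V_GS = V_G − I_D·R_S = 5 − 0.15·I_D.
Substituting gives 0.0103·I_D² − 1.41·I_D + 4.14 = 0, with roots I_D = 2.99 or 134 mA.
The root I_D = 134 mA gives V_GS = -15 V ≤ V_t, so take I_D = 2.99 mA.
Then V_GS = 4.55 V and V_DS = V_DD − I_D(R_D+R_S) = 11 − 2.99×1.65 = 6.06 V.
Saturation requires V_DS ≥ V_GS − V_t = 2.55 V; 6.06 ≥ 2.55 ✓.

I_D ≈ 3 mA, V_DS ≈ 6.1 V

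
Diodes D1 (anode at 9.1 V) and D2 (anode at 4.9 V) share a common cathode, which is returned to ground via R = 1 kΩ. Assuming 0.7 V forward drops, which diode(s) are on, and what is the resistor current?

Assume both conduct. Then node N would need to be at both 9.1−0.7 = 8.4 V and 4.9−0.7 = 4.2 V, which is impossible.
Assume only D1 conducts: V_N = 9.1 − 0.7 = 8.4 V, so I_R = 8.4/1 = 8.4 mA.
Check D2: its anode-to-cathode voltage is 4.9 − 8.4 = -3.5 V < 0.7 V, so it is off. The assumption is consistent.

Only D1 conducts; I_R ≈ 8.4 mA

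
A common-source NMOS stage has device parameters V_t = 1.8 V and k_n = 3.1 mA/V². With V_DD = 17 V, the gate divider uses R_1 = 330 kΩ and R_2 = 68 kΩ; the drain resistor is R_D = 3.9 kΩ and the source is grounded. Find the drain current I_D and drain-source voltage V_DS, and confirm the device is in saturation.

V_G = V_DD·R_2/(R_1+R_2) = 17×68/398 = 2.9 V. With the source grounded, V_GS = V_G = 2.9 V.
Assume saturation: I_D = (k_n/2)(V_GS − V_t)² = (3.1/2)×(2.9 − 1.8)² = 1.55×1.1² = 1.89 mA.
V_DS = V_DD − I_D·R_D = 17 − 1.89×3.9 = 9.63 V.
Saturation requires V_DS ≥ V_GS − V_t = 1.1 V; 9.63 ≥ 1.1 ✓.

I_D ≈ 1.9 mA, V_DS ≈ 9.6 V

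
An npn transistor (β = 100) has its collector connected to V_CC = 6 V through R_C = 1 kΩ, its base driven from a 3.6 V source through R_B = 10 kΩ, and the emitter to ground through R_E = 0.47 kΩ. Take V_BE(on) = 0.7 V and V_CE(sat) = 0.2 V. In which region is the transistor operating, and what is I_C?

saturation; I_C ≈ 3.9 mA

Assume active: I_B = (3.6 − 0.7)/(10 + 101×0.47) = 0.0505 mA, I_C = β·I_B = 5.05 mA.
Then V_CE = 6 − 5.05×1 − 5.1×0.47 = -1.44 V < 0.2 V — the active assumption fails.
Re-solve with V_CE = 0.2 V. KCL at the emitter: V_E/R_E = (V_BB−0.7−V_E)/R_B + (V_CC−0.2−V_E)/R_C, giving V_E = 1.89 V.
I_C = (V_CC − 0.2 − V_E)/R_C = (5.8 − 1.89)/1 = 3.91 mA.
Check: I_B = (2.9 − 1.89)/10 = 0.101 mA, and β·I_B = 10.1 mA > I_C, confirming saturation.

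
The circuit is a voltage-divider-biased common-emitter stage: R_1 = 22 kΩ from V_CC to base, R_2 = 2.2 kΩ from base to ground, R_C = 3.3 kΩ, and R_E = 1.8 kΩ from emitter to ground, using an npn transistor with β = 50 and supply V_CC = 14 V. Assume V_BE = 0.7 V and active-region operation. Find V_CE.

Thevenize the base divider: V_Th = V_CC·R_2/(R_1+R_2) = 14×2.2/24.2 = 1.27 V, R_Th = R_1‖R_2 = 2 kΩ.
Base-emitter loop: V_Th = I_B·R_Th + V_BE + (β+1)I_B·R_E, so I_B = (1.27 − 0.7) / (2 + 51×1.8) = 0.00611 mA.
I_C = β·I_B = 50×0.00611 = 0.305 mA, and I_E = (β+1)I_B = 0.311 mA.
V_CE = V_CC − I_C·R_C − I_E·R_E = 14 − 0.305×3.3 − 0.311×1.8 = 12.4 V.
V_CE = 12.4 V > 0.2 V confirms active-region operation.

V_CE ≈ 12 V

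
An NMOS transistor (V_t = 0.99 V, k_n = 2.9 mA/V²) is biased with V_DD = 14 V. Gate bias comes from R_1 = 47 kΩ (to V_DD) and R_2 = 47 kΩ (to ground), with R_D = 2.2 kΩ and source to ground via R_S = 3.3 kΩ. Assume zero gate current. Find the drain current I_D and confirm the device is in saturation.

I_D ≈ 1.5 mA

V_G = V_DD·R_2/(R_1+R_2) = 14×47/94 = 7 V.
Assume saturation: I_D = (k_n/2)(V_GS − V_t)² with V_GS = V_G − I_D·R_S = 7 − 3.3·I_D.
Substituting gives 15.8·I_D² − 58.5·I_D + 52.4 = 0, with roots I_D = 1.51 or 2.19 mA.
The root I_D = 2.19 mA gives V_GS = -0.24 V ≤ V_t, so take I_D = 1.51 mA.
Then V_GS = 2.01 V and V_DS = V_DD − I_D(R_D+R_S) = 14 − 1.51×5.5 = 5.69 V.
Saturation requires V_DS ≥ V_GS − V_t = 1.02 V; 5.69 ≥ 1.02 ✓.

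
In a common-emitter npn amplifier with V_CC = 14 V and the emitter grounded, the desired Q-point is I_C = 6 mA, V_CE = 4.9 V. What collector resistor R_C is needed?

R_C ≈ 1.5 kΩ

Collector loop: V_CC = I_C·R_C + V_CE.
R_C = (V_CC − V_CE)/I_C = (14 − 4.9)/6 = 1.52 kΩ.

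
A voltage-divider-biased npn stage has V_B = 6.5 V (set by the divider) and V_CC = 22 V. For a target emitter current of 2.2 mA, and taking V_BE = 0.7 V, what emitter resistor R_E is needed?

V_E = V_B − V_BE = 6.5 − 0.7 = 5.8 V.
R_E = V_E / I_E = 5.8 / 2.2 = 2.64 kΩ.

R_E ≈ 2.6 kΩ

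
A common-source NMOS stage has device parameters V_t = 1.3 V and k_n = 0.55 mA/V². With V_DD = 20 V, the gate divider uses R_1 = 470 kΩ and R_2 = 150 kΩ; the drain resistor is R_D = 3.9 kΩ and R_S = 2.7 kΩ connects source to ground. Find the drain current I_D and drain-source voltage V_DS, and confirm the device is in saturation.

I_D ≈ 0.71 mA, V_DS ≈ 15 V

V_G = V_DD·R_2/(R_1+R_2) = 20×150/620 = 4.84 V.
Assume saturation: I_D = (k_n/2)(V_GS − V_t)² with V_GS = V_G − I_D·R_S = 4.84 − 2.7·I_D.
Substituting gives 2·I_D² − 6.25·I_D + 3.44 = 0, with roots I_D = 0.714 or 2.41 mA.
The root I_D = 2.41 mA gives V_GS = -1.66 V ≤ V_t, so take I_D = 0.714 mA.
Then V_GS = 2.91 V and V_DS = V_DD − I_D(R_D+R_S) = 20 − 0.714×6.6 = 15.3 V.
Saturation requires V_DS ≥ V_GS − V_t = 1.61 V; 15.3 ≥ 1.61 ✓.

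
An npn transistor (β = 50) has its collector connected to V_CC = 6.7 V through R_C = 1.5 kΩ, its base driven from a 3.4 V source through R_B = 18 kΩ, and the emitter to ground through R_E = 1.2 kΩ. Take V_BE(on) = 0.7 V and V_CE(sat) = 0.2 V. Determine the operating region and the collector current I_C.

Assume active. Base-emitter loop: I_B = (V_BB − V_BE)/(R_B + (β+1)R_E) = (3.4 − 0.7)/(18 + 51×1.2) = 0.0341 mA.
I_C = β·I_B = 50×0.0341 = 1.7 mA.
V_CE = V_CC − I_C·R_C − I_E·R_E = 6.7 − 1.7×1.5 − 1.74×1.2 = 2.06 V > V_CE(sat), so the active-region assumption holds.

active; I_C ≈ 1.7 mA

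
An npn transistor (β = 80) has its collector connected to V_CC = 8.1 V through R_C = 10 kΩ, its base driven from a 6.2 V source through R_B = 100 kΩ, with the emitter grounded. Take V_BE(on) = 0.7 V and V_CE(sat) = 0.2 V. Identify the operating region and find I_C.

saturation; I_C ≈ 0.79 mA

Assume active: I_B = (6.2 − 0.7)/100 = 0.055 mA, giving I_C = β·I_B = 4.4 mA.
But then V_CE = 8.1 − 4.4×10 = -35.9 V < V_CE(sat) = 0.2 V — impossible in the active region.
So the transistor is saturated. With V_CE = 0.2 V, I_C = (V_CC − 0.2)/R_C = 7.9/10 = 0.79 mA.
Check: β·I_B = 4.4 mA > I_C = 0.79 mA, confirming saturation.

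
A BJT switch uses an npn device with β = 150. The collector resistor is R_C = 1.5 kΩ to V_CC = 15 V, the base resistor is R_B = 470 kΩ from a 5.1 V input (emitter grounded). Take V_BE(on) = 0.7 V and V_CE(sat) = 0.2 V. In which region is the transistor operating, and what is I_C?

Assume active. Base-emitter loop: I_B = (V_BB − V_BE)/R_B = (5.1 − 0.7)/470 = 0.00936 mA.
I_C = β·I_B = 150×0.00936 = 1.4 mA.
V_CE = V_CC − I_C·R_C = 15 − 1.4×1.5 = 12.9 V > V_CE(sat), so the active-region assumption holds.

active; I_C ≈ 1.4 mA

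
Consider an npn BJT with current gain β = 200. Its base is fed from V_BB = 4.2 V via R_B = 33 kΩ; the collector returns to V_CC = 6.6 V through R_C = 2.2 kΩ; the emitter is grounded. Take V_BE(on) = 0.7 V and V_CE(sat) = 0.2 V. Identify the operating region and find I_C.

Assume active: I_B = (4.2 − 0.7)/33 = 0.106 mA, giving I_C = β·I_B = 21.2 mA.
But then V_CE = 6.6 − 21.2×2.2 = -40.1 V < V_CE(sat) = 0.2 V — impossible in the active region.
So the transistor is saturated. With V_CE = 0.2 V, I_C = (V_CC − 0.2)/R_C = 6.4/2.2 = 2.91 mA.
Check: β·I_B = 21.2 mA > I_C = 2.91 mA, confirming saturation.

saturation; I_C ≈ 2.9 mA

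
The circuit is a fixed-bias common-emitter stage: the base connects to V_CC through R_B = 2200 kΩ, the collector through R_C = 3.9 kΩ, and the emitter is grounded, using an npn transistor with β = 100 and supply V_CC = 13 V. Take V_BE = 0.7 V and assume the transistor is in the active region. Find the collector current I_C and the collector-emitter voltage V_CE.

Base loop: V_CC = I_B·R_B + V_BE, so I_B = (13 − 0.7)/2200 kΩ = 0.00559 mA.
In the active region I_C = β·I_B = 100 × 0.00559 = 0.559 mA.
Collector loop: V_CE = V_CC − I_C·R_C = 13 − 0.559×3.9 = 10.8 V.
Since V_CE = 10.8 V > V_CE(sat) ≈ 0.2 V, the transistor is in the active region as assumed.

I_C ≈ 0.56 mA, V_CE ≈ 11 V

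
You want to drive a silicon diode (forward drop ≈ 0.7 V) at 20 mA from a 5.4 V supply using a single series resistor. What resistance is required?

The resistor drops V_S − V_D = 5.4 − 0.7 = 4.7 V at 20 mA.
R = 4.7 V / 20 mA = 0.235 kΩ.

R ≈ 0.24 kΩ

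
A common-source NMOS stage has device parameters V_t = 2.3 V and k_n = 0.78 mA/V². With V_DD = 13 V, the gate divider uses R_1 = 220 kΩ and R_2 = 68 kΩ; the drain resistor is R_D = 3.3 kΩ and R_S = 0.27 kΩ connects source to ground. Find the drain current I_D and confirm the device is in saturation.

I_D ≈ 0.2 mA

V_G = V_DD·R_2/(R_1+R_2) = 13×68/288 = 3.07 V.
Assume saturation: I_D = (k_n/2)(V_GS − V_t)² with V_GS = V_G − I_D·R_S = 3.07 − 0.27·I_D.
Substituting gives 0.0284·I_D² − 1.16·I_D + 0.231 = 0, with roots I_D = 0.2 or 40.7 mA.
The root I_D = 40.7 mA gives V_GS = -7.91 V ≤ V_t, so take I_D = 0.2 mA.
Then V_GS = 3.02 V and V_DS = V_DD − I_D(R_D+R_S) = 13 − 0.2×3.57 = 12.3 V.
Saturation requires V_DS ≥ V_GS − V_t = 0.716 V; 12.3 ≥ 0.716 ✓.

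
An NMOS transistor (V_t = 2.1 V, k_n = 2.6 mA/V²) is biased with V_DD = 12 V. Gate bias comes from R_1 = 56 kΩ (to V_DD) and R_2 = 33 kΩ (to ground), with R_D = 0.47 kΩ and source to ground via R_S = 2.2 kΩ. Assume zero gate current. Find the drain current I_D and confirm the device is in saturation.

I_D ≈ 0.73 mA

V_G = V_DD·R_2/(R_1+R_2) = 12×33/89 = 4.45 V.
Assume saturation: I_D = (k_n/2)(V_GS − V_t)² with V_GS = V_G − I_D·R_S = 4.45 − 2.2·I_D.
Substituting gives 6.29·I_D² − 14.4·I_D + 7.18 = 0, with roots I_D = 0.728 or 1.57 mA.
The root I_D = 1.57 mA gives V_GS = 1 V ≤ V_t, so take I_D = 0.728 mA.
Then V_GS = 2.85 V and V_DS = V_DD − I_D(R_D+R_S) = 12 − 0.728×2.67 = 10.1 V.
Saturation requires V_DS ≥ V_GS − V_t = 0.748 V; 10.1 ≥ 0.748 ✓.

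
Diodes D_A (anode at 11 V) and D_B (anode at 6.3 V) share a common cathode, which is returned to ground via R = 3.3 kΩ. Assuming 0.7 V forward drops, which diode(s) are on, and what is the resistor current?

Assume both conduct. Then node N would need to be at both 11−0.7 = 10.3 V and 6.3−0.7 = 5.6 V, which is impossible.
Assume only D_A conducts: V_N = 11 − 0.7 = 10.3 V, so I_R = 10.3/3.3 = 3.12 mA.
Check D_B: its anode-to-cathode voltage is 6.3 − 10.3 = -4 V < 0.7 V, so it is off. The assumption is consistent.

Only D_A conducts; I_R ≈ 3.1 mA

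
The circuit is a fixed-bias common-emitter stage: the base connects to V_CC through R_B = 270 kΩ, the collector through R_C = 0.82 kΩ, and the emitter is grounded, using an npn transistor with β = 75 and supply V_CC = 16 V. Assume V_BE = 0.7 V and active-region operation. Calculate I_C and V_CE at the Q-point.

I_C ≈ 4.2 mA, V_CE ≈ 13 V

Base loop: V_CC = I_B·R_B + V_BE, so I_B = (16 − 0.7)/270 kΩ = 0.0567 mA.
In the active region I_C = β·I_B = 75 × 0.0567 = 4.25 mA.
Collector loop: V_CE = V_CC − I_C·R_C = 16 − 4.25×0.82 = 12.5 V.
Since V_CE = 12.5 V > V_CE(sat) ≈ 0.2 V, the transistor is in the active region as assumed.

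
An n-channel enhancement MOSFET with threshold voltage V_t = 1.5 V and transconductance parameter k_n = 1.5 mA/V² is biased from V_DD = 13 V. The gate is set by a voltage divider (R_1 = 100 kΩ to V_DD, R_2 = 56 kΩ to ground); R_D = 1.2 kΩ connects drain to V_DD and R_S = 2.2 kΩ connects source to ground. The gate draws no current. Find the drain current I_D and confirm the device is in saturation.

I_D ≈ 0.93 mA

V_G = V_DD·R_2/(R_1+R_2) = 13×56/156 = 4.67 V.
Assume saturation: I_D = (k_n/2)(V_GS − V_t)² with V_GS = V_G − I_D·R_S = 4.67 − 2.2·I_D.
Substituting gives 3.63·I_D² − 11.5·I_D + 7.52 = 0, with roots I_D = 0.933 or 2.22 mA.
The root I_D = 2.22 mA gives V_GS = -0.221 V ≤ V_t, so take I_D = 0.933 mA.
Then V_GS = 2.62 V and V_DS = V_DD − I_D(R_D+R_S) = 13 − 0.933×3.4 = 9.83 V.
Saturation requires V_DS ≥ V_GS − V_t = 1.12 V; 9.83 ≥ 1.12 ✓.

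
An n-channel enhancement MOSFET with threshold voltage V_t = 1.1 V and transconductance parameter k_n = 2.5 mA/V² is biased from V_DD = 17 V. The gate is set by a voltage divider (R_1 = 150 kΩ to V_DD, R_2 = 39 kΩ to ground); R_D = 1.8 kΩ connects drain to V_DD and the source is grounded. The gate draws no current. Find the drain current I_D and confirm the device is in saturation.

V_G = V_DD·R_2/(R_1+R_2) = 17×39/189 = 3.51 V. With the source grounded, V_GS = V_G = 3.51 V.
Assume saturation: I_D = (k_n/2)(V_GS − V_t)² = (2.5/2)×(3.51 − 1.1)² = 1.25×2.41² = 7.25 mA.
V_DS = V_DD − I_D·R_D = 17 − 7.25×1.8 = 3.95 V.
Saturation requires V_DS ≥ V_GS − V_t = 2.41 V; 3.95 ≥ 2.41 ✓.

I_D ≈ 7.2 mA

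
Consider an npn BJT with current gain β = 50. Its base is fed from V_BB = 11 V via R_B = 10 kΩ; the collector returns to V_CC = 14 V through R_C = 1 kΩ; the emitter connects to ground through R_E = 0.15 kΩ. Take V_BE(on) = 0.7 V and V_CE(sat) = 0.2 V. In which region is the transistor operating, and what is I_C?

Assume active: I_B = (11 − 0.7)/(10 + 51×0.15) = 0.584 mA, I_C = β·I_B = 29.2 mA.
Then V_CE = 14 − 29.2×1 − 29.8×0.15 = -19.6 V < 0.2 V — the active assumption fails.
Re-solve with V_CE = 0.2 V. KCL at the emitter: V_E/R_E = (V_BB−0.7−V_E)/R_B + (V_CC−0.2−V_E)/R_C, giving V_E = 1.91 V.
I_C = (V_CC − 0.2 − V_E)/R_C = (13.8 − 1.91)/1 = 11.9 mA.
Check: I_B = (10.3 − 1.91)/10 = 0.839 mA, and β·I_B = 42 mA > I_C, confirming saturation.

saturation; I_C ≈ 12 mA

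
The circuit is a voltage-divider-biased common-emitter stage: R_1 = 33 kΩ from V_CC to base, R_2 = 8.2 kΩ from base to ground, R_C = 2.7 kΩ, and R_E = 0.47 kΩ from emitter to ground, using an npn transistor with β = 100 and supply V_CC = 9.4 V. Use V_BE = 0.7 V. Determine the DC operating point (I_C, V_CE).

Thevenize the base divider: V_Th = V_CC·R_2/(R_1+R_2) = 9.4×8.2/41.2 = 1.87 V, R_Th = R_1‖R_2 = 6.57 kΩ.
Base-emitter loop: V_Th = I_B·R_Th + V_BE + (β+1)I_B·R_E, so I_B = (1.87 − 0.7) / (6.57 + 101×0.47) = 0.0217 mA.
I_C = β·I_B = 100×0.0217 = 2.17 mA, and I_E = (β+1)I_B = 2.19 mA.
V_CE = V_CC − I_C·R_C − I_E·R_E = 9.4 − 2.17×2.7 − 2.19×0.47 = 2.52 V.
V_CE = 2.52 V > 0.2 V confirms active-region operation.

I_C ≈ 2.2 mA, V_CE ≈ 2.5 V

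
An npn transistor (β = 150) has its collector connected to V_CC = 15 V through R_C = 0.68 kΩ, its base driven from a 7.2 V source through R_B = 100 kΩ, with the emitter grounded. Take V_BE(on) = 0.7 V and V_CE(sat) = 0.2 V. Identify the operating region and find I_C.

active; I_C ≈ 9.8 mA

Assume active. Base-emitter loop: I_B = (V_BB − V_BE)/R_B = (7.2 − 0.7)/100 = 0.065 mA.
I_C = β·I_B = 150×0.065 = 9.75 mA.
V_CE = V_CC − I_C·R_C = 15 − 9.75×0.68 = 8.37 V > V_CE(sat), so the active-region assumption holds.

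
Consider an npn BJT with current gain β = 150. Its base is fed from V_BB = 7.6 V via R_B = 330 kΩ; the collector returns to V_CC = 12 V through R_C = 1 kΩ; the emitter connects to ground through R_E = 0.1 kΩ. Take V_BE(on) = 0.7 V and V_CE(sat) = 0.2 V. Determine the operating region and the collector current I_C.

Assume active. Base-emitter loop: I_B = (V_BB − V_BE)/(R_B + (β+1)R_E) = (7.6 − 0.7)/(330 + 151×0.1) = 0.02 mA.
I_C = β·I_B = 150×0.02 = 3 mA.
V_CE = V_CC − I_C·R_C − I_E·R_E = 12 − 3×1 − 3.02×0.1 = 8.7 V > V_CE(sat), so the active-region assumption holds.

active; I_C ≈ 3 mA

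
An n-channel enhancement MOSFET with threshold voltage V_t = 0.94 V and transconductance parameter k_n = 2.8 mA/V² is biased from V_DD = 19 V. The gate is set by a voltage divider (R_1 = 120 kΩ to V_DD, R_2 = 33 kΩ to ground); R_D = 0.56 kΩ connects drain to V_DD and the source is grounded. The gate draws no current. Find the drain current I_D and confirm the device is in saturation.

V_G = V_DD·R_2/(R_1+R_2) = 19×33/153 = 4.1 V. With the source grounded, V_GS = V_G = 4.1 V.
Assume saturation: I_D = (k_n/2)(V_GS − V_t)² = (2.8/2)×(4.1 − 0.94)² = 1.4×3.16² = 14 mA.
V_DS = V_DD − I_D·R_D = 19 − 14×0.56 = 11.2 V.
Saturation requires V_DS ≥ V_GS − V_t = 3.16 V; 11.2 ≥ 3.16 ✓.

I_D ≈ 14 mA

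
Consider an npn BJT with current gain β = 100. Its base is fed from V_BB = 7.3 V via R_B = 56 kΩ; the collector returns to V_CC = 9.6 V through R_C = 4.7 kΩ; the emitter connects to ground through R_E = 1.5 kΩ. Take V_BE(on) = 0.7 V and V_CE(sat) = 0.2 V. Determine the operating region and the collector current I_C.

Assume active: I_B = (7.3 − 0.7)/(56 + 101×1.5) = 0.0318 mA, I_C = β·I_B = 3.18 mA.
Then V_CE = 9.6 − 3.18×4.7 − 3.21×1.5 = -10.2 V < 0.2 V — the active assumption fails.
Re-solve with V_CE = 0.2 V. KCL at the emitter: V_E/R_E = (V_BB−0.7−V_E)/R_B + (V_CC−0.2−V_E)/R_C, giving V_E = 2.36 V.
I_C = (V_CC − 0.2 − V_E)/R_C = (9.4 − 2.36)/4.7 = 1.5 mA.
Check: I_B = (6.6 − 2.36)/56 = 0.0757 mA, and β·I_B = 7.57 mA > I_C, confirming saturation.

saturation; I_C ≈ 1.5 mA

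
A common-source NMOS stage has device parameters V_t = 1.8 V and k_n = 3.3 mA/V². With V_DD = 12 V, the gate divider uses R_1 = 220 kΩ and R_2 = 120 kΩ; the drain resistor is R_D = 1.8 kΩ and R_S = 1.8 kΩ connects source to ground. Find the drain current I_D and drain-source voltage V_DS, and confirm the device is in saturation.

I_D ≈ 0.93 mA, V_DS ≈ 8.6 V

V_G = V_DD·R_2/(R_1+R_2) = 12×120/340 = 4.24 V.
Assume saturation: I_D = (k_n/2)(V_GS − V_t)² with V_GS = V_G − I_D·R_S = 4.24 − 1.8·I_D.
Substituting gives 5.35·I_D² − 15.5·I_D + 9.79 = 0, with roots I_D = 0.935 or 1.96 mA.
The root I_D = 1.96 mA gives V_GS = 0.711 V ≤ V_t, so take I_D = 0.935 mA.
Then V_GS = 2.55 V and V_DS = V_DD − I_D(R_D+R_S) = 12 − 0.935×3.6 = 8.63 V.
Saturation requires V_DS ≥ V_GS − V_t = 0.753 V; 8.63 ≥ 0.753 ✓.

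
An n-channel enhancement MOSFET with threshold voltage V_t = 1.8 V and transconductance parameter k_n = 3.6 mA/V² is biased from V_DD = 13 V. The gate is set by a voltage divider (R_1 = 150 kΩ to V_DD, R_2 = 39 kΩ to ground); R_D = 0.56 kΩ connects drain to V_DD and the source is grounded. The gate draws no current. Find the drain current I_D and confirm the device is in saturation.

V_G = V_DD·R_2/(R_1+R_2) = 13×39/189 = 2.68 V. With the source grounded, V_GS = V_G = 2.68 V.
Assume saturation: I_D = (k_n/2)(V_GS − V_t)² = (3.6/2)×(2.68 − 1.8)² = 1.8×0.883² = 1.4 mA.
V_DS = V_DD − I_D·R_D = 13 − 1.4×0.56 = 12.2 V.
Saturation requires V_DS ≥ V_GS − V_t = 0.883 V; 12.2 ≥ 0.883 ✓.

I_D ≈ 1.4 mA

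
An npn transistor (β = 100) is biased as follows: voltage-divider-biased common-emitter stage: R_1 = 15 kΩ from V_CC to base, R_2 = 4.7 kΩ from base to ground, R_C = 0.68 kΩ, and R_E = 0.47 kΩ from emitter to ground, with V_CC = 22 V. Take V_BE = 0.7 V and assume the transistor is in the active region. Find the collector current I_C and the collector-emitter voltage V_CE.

I_C ≈ 8.9 mA, V_CE ≈ 12 V

Thevenize the base divider: V_Th = V_CC·R_2/(R_1+R_2) = 22×4.7/19.7 = 5.25 V, R_Th = R_1‖R_2 = 3.58 kΩ.
Base-emitter loop: V_Th = I_B·R_Th + V_BE + (β+1)I_B·R_E, so I_B = (5.25 − 0.7) / (3.58 + 101×0.47) = 0.0891 mA.
I_C = β·I_B = 100×0.0891 = 8.91 mA, and I_E = (β+1)I_B = 9 mA.
V_CE = V_CC − I_C·R_C − I_E·R_E = 22 − 8.91×0.68 − 9×0.47 = 11.7 V.
V_CE = 11.7 V > 0.2 V confirms active-region operation.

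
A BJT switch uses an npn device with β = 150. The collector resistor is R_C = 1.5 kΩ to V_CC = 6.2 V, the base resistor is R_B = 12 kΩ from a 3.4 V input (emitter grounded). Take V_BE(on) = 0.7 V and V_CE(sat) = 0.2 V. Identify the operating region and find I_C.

Assume active: I_B = (3.4 − 0.7)/12 = 0.225 mA, giving I_C = β·I_B = 33.8 mA.
But then V_CE = 6.2 − 33.8×1.5 = -44.4 V < V_CE(sat) = 0.2 V — impossible in the active region.
So the transistor is saturated. With V_CE = 0.2 V, I_C = (V_CC − 0.2)/R_C = 6/1.5 = 4 mA.
Check: β·I_B = 33.8 mA > I_C = 4 mA, confirming saturation.

saturation; I_C ≈ 4 mA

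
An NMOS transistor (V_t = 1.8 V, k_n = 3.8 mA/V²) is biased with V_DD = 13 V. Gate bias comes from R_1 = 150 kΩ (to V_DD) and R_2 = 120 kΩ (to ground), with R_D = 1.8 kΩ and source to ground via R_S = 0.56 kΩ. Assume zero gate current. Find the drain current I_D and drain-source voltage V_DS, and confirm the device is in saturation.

I_D ≈ 4.4 mA, V_DS ≈ 2.6 V

V_G = V_DD·R_2/(R_1+R_2) = 13×120/270 = 5.78 V.
Assume saturation: I_D = (k_n/2)(V_GS − V_t)² with V_GS = V_G − I_D·R_S = 5.78 − 0.56·I_D.
Substituting gives 0.596·I_D² − 9.46·I_D + 30.1 = 0, with roots I_D = 4.39 or 11.5 mA.
The root I_D = 11.5 mA gives V_GS = -0.66 V ≤ V_t, so take I_D = 4.39 mA.
Then V_GS = 3.32 V and V_DS = V_DD − I_D(R_D+R_S) = 13 − 4.39×2.36 = 2.64 V.
Saturation requires V_DS ≥ V_GS − V_t = 1.52 V; 2.64 ≥ 1.52 ✓.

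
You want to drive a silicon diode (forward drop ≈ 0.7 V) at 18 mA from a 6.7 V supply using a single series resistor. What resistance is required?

The resistor drops V_S − V_D = 6.7 − 0.7 = 6 V at 18 mA.
R = 6 V / 18 mA = 0.333 kΩ.

R ≈ 0.33 kΩ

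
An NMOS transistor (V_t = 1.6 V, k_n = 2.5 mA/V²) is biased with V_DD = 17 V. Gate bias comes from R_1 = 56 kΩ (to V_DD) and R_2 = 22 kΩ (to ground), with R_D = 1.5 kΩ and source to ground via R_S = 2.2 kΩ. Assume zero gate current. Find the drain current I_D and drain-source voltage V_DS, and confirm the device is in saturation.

I_D ≈ 1 mA, V_DS ≈ 13 V

V_G = V_DD·R_2/(R_1+R_2) = 17×22/78 = 4.79 V.
Assume saturation: I_D = (k_n/2)(V_GS − V_t)² with V_GS = V_G − I_D·R_S = 4.79 − 2.2·I_D.
Substituting gives 6.05·I_D² − 18.6·I_D + 12.8 = 0, with roots I_D = 1.04 or 2.03 mA.
The root I_D = 2.03 mA gives V_GS = 0.325 V ≤ V_t, so take I_D = 1.04 mA.
Then V_GS = 2.51 V and V_DS = V_DD − I_D(R_D+R_S) = 17 − 1.04×3.7 = 13.2 V.
Saturation requires V_DS ≥ V_GS − V_t = 0.911 V; 13.2 ≥ 0.911 ✓.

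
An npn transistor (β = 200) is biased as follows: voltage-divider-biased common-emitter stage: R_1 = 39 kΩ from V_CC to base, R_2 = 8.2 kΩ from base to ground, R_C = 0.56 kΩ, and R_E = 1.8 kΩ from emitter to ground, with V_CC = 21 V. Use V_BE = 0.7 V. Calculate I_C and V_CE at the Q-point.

Thevenize the base divider: V_Th = V_CC·R_2/(R_1+R_2) = 21×8.2/47.2 = 3.65 V, R_Th = R_1‖R_2 = 6.78 kΩ.
Base-emitter loop: V_Th = I_B·R_Th + V_BE + (β+1)I_B·R_E, so I_B = (3.65 − 0.7) / (6.78 + 201×1.8) = 0.008 mA.
I_C = β·I_B = 200×0.008 = 1.6 mA, and I_E = (β+1)I_B = 1.61 mA.
V_CE = V_CC − I_C·R_C − I_E·R_E = 21 − 1.6×0.56 − 1.61×1.8 = 17.2 V.
V_CE = 17.2 V > 0.2 V confirms active-region operation.

I_C ≈ 1.6 mA, V_CE ≈ 17 V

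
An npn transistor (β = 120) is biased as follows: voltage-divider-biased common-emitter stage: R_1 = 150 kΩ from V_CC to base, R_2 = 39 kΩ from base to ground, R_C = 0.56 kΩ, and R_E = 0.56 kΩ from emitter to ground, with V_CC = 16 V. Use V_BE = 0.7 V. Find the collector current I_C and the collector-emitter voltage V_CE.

Thevenize the base divider: V_Th = V_CC·R_2/(R_1+R_2) = 16×39/189 = 3.3 V, R_Th = R_1‖R_2 = 31 kΩ.
Base-emitter loop: V_Th = I_B·R_Th + V_BE + (β+1)I_B·R_E, so I_B = (3.3 − 0.7) / (31 + 121×0.56) = 0.0264 mA.
I_C = β·I_B = 120×0.0264 = 3.16 mA, and I_E = (β+1)I_B = 3.19 mA.
V_CE = V_CC − I_C·R_C − I_E·R_E = 16 − 3.16×0.56 − 3.19×0.56 = 12.4 V.
V_CE = 12.4 V > 0.2 V confirms active-region operation.

I_C ≈ 3.2 mA, V_CE ≈ 12 V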